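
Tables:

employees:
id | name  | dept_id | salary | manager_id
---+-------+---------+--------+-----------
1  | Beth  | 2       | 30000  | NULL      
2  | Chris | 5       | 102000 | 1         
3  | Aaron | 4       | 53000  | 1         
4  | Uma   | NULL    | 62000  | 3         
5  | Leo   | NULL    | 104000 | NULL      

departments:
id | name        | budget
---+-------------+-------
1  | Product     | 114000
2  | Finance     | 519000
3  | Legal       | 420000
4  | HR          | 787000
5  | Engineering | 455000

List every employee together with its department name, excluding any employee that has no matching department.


INNER JOIN keeps only employees rows whose dept_id matches an id in departments. Walk through each employee:
  - employee 1 (Beth): dept_id=2 -> matches Finance
  - employee 2 (Chris): dept_id=5 -> matches Engineering
  - employee 3 (Aaron): dept_id=4 -> matches HR
  - employee 4 (Uma): dept_id=NULL, no match -> dropped
  - employee 5 (Leo): dept_id=NULL, no match -> dropped
So 2 of 5 rows are dropped.

SQL:
SELECT a.name, b.name AS department
FROM employees a
INNER JOIN departments b ON a.dept_id = b.id

Result:
name  | department 
------+------------
Beth  | Finance    
Chris | Engineering
Aaron | HR         


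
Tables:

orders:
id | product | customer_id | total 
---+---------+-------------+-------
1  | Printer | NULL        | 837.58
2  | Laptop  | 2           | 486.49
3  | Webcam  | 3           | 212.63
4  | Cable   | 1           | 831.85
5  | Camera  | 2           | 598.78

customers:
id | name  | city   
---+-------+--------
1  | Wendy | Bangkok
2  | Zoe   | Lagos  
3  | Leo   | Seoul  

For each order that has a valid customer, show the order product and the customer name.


INNER JOIN keeps only orders rows whose customer_id matches an id in customers. Walk through each order:
  - order 1 (Printer): customer_id=NULL, no match -> dropped
  - order 2 (Laptop): customer_id=2 -> matches Zoe
  - order 3 (Webcam): customer_id=3 -> matches Leo
  - order 4 (Cable): customer_id=1 -> matches Wendy
  - order 5 (Camera): customer_id=2 -> matches Zoe
So 1 of 5 rows is dropped.

SQL:
SELECT a.product, b.name AS customer
FROM orders a
INNER JOIN customers b ON a.customer_id = b.id

Result:
product | customer
--------+---------
Laptop  | Zoe     
Webcam  | Leo     
Cable   | Wendy   
Camera  | Zoe     


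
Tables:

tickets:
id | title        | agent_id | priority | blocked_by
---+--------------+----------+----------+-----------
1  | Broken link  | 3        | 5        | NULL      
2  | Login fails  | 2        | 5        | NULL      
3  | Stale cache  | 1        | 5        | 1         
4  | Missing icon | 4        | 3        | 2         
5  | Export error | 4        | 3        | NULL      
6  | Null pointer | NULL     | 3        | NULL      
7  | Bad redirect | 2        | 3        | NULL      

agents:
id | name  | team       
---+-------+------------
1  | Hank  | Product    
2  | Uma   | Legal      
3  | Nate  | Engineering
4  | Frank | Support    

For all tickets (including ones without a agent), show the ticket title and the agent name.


LEFT JOIN keeps every row from tickets (the left table); where agent_id has no match in agents, the agent columns become NULL. Walk through each ticket:
  - ticket 1 (Broken link): agent_id=3 -> matches Nate
  - ticket 2 (Login fails): agent_id=2 -> matches Uma
  - ticket 3 (Stale cache): agent_id=1 -> matches Hank
  - ticket 4 (Missing icon): agent_id=4 -> matches Frank
  - ticket 5 (Export error): agent_id=4 -> matches Frank
  - ticket 6 (Null pointer): agent_id=NULL, no match -> kept with NULL
  - ticket 7 (Bad redirect): agent_id=2 -> matches Uma
All 7 rows appear; 1 has NULL agent.

SQL:
SELECT a.title, b.name AS agent
FROM tickets a
LEFT JOIN agents b ON a.agent_id = b.id

Result:
title        | agent
-------------+------
Broken link  | Nate 
Login fails  | Uma  
Stale cache  | Hank 
Missing icon | Frank
Export error | Frank
Null pointer | NULL 
Bad redirect | Uma  


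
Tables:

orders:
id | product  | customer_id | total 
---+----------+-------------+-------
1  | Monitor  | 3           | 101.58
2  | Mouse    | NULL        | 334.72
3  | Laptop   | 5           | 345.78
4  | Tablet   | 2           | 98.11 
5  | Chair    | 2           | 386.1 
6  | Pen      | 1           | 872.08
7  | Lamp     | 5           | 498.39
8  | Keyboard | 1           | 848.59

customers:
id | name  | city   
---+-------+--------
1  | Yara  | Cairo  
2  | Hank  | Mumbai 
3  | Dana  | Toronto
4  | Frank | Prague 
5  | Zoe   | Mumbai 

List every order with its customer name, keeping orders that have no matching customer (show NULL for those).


LEFT JOIN keeps every row from orders (the left table); where customer_id has no match in customers, the customer columns become NULL. Walk through each order:
  - order 1 (Monitor): customer_id=3 -> matches Dana
  - order 2 (Mouse): customer_id=NULL, no match -> kept with NULL
  - order 3 (Laptop): customer_id=5 -> matches Zoe
  - order 4 (Tablet): customer_id=2 -> matches Hank
  - order 5 (Chair): customer_id=2 -> matches Hank
  - order 6 (Pen): customer_id=1 -> matches Yara
  - order 7 (Lamp): customer_id=5 -> matches Zoe
  - order 8 (Keyboard): customer_id=1 -> matches Yara
All 8 rows appear; 1 has NULL customer.

SQL:
SELECT a.product, b.name AS customer
FROM orders a
LEFT JOIN customers b ON a.customer_id = b.id

Result:
product  | customer
---------+---------
Monitor  | Dana    
Mouse    | NULL    
Laptop   | Zoe     
Tablet   | Hank    
Chair    | Hank    
Pen      | Yara    
Lamp     | Zoe     
Keyboard | Yara    


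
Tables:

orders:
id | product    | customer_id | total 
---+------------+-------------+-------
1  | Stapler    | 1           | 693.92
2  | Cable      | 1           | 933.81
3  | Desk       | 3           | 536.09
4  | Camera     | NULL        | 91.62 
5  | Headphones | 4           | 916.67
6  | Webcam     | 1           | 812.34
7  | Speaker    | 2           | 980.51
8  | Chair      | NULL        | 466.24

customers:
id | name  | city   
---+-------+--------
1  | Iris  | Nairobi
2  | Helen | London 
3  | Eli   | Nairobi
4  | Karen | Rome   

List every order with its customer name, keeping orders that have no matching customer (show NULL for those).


LEFT JOIN keeps every row from orders (the left table); where customer_id has no match in customers, the customer columns become NULL. Walk through each order:
  - order 1 (Stapler): customer_id=1 -> matches Iris
  - order 2 (Cable): customer_id=1 -> matches Iris
  - order 3 (Desk): customer_id=3 -> matches Eli
  - order 4 (Camera): customer_id=NULL, no match -> kept with NULL
  - order 5 (Headphones): customer_id=4 -> matches Karen
  - order 6 (Webcam): customer_id=1 -> matches Iris
  - order 7 (Speaker): customer_id=2 -> matches Helen
  - order 8 (Chair): customer_id=NULL, no match -> kept with NULL
All 8 rows appear; 2 have NULL customer.

SQL:
SELECT a.product, b.name AS customer
FROM orders a
LEFT JOIN customers b ON a.customer_id = b.id

Result:
product    | customer
-----------+---------
Stapler    | Iris    
Cable      | Iris    
Desk       | Eli     
Camera     | NULL    
Headphones | Karen   
Webcam     | Iris    
Speaker    | Helen   
Chair      | NULL    


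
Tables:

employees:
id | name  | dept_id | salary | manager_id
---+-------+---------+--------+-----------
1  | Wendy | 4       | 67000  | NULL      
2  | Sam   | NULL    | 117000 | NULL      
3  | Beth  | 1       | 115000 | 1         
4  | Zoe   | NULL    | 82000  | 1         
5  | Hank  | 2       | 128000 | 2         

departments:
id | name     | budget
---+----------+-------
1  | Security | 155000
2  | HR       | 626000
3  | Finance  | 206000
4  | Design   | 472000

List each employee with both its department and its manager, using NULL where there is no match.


Two LEFT JOINs from the same base table employees: one to departments via dept_id, one to employees itself via manager_id. Both are LEFT so every employee is preserved.
Match against departments:
  - employee 1 (Wendy): dept_id=4 -> matches Design
  - employee 2 (Sam): dept_id=NULL, no match -> kept with NULL
  - employee 3 (Beth): dept_id=1 -> matches Security
  - employee 4 (Zoe): dept_id=NULL, no match -> kept with NULL
  - employee 5 (Hank): dept_id=2 -> matches HR
Match against employees (self):
  - employee 1 (Wendy): manager_id=NULL -> NULL
  - employee 2 (Sam): manager_id=NULL -> NULL
  - employee 3 (Beth): manager_id=1 -> Wendy
  - employee 4 (Zoe): manager_id=1 -> Wendy
  - employee 5 (Hank): manager_id=2 -> Sam

SQL:
SELECT a.name, b.name AS department, c.name AS manager
FROM employees a
LEFT JOIN departments b ON a.dept_id = b.id
LEFT JOIN employees c ON a.manager_id = c.id

Result:
name  | department | manager
------+------------+--------
Wendy | Design     | NULL   
Sam   | NULL       | NULL   
Beth  | Security   | Wendy  
Zoe   | NULL       | Wendy  
Hank  | HR         | Sam    


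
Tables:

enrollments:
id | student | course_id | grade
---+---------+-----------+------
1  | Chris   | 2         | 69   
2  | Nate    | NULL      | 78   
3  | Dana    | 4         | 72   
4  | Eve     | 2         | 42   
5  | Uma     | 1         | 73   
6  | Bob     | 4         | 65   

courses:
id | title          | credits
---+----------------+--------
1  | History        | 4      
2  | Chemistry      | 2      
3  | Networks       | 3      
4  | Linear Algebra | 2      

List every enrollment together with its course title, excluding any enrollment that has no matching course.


INNER JOIN keeps only enrollments rows whose course_id matches an id in courses. Walk through each enrollment:
  - enrollment 1 (Chris): course_id=2 -> matches Chemistry
  - enrollment 2 (Nate): course_id=NULL, no match -> dropped
  - enrollment 3 (Dana): course_id=4 -> matches Linear Algebra
  - enrollment 4 (Eve): course_id=2 -> matches Chemistry
  - enrollment 5 (Uma): course_id=1 -> matches History
  - enrollment 6 (Bob): course_id=4 -> matches Linear Algebra
So 1 of 6 rows is dropped.

SQL:
SELECT a.student, b.title AS course
FROM enrollments a
INNER JOIN courses b ON a.course_id = b.id

Result:
student | course        
--------+---------------
Chris   | Chemistry     
Dana    | Linear Algebra
Eve     | Chemistry     
Uma     | History       
Bob     | Linear Algebra


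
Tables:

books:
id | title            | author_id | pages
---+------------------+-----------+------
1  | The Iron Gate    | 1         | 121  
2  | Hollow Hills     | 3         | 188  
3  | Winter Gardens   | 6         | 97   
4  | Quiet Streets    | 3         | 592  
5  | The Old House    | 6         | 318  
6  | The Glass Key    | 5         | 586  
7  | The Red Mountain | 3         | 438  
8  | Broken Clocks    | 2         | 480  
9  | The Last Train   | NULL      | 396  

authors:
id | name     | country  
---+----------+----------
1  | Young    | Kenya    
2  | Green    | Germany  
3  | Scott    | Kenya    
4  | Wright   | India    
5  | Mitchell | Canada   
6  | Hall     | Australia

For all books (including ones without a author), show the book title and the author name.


LEFT JOIN keeps every row from books (the left table); where author_id has no match in authors, the author columns become NULL. Walk through each book:
  - book 1 (The Iron Gate): author_id=1 -> matches Young
  - book 2 (Hollow Hills): author_id=3 -> matches Scott
  - book 3 (Winter Gardens): author_id=6 -> matches Hall
  - book 4 (Quiet Streets): author_id=3 -> matches Scott
  - book 5 (The Old House): author_id=6 -> matches Hall
  - book 6 (The Glass Key): author_id=5 -> matches Mitchell
  - book 7 (The Red Mountain): author_id=3 -> matches Scott
  - book 8 (Broken Clocks): author_id=2 -> matches Green
  - book 9 (The Last Train): author_id=NULL, no match -> kept with NULL
All 9 rows appear; 1 has NULL author.

SQL:
SELECT a.title, b.name AS author
FROM books a
LEFT JOIN authors b ON a.author_id = b.id

Result:
title            | author  
-----------------+---------
The Iron Gate    | Young   
Hollow Hills     | Scott   
Winter Gardens   | Hall    
Quiet Streets    | Scott   
The Old House    | Hall    
The Glass Key    | Mitchell
The Red Mountain | Scott   
Broken Clocks    | Green   
The Last Train   | NULL    


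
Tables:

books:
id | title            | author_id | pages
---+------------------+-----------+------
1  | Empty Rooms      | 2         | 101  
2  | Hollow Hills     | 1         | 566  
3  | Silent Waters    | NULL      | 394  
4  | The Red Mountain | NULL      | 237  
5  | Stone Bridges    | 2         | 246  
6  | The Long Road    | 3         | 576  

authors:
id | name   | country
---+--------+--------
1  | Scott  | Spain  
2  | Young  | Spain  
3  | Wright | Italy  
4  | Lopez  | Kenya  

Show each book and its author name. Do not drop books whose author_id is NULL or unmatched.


LEFT JOIN keeps every row from books (the left table); where author_id has no match in authors, the author columns become NULL. Walk through each book:
  - book 1 (Empty Rooms): author_id=2 -> matches Young
  - book 2 (Hollow Hills): author_id=1 -> matches Scott
  - book 3 (Silent Waters): author_id=NULL, no match -> kept with NULL
  - book 4 (The Red Mountain): author_id=NULL, no match -> kept with NULL
  - book 5 (Stone Bridges): author_id=2 -> matches Young
  - book 6 (The Long Road): author_id=3 -> matches Wright
All 6 rows appear; 2 have NULL author.

SQL:
SELECT a.title, b.name AS author
FROM books a
LEFT JOIN authors b ON a.author_id = b.id

Result:
title            | author
-----------------+-------
Empty Rooms      | Young 
Hollow Hills     | Scott 
Silent Waters    | NULL  
The Red Mountain | NULL  
Stone Bridges    | Young 
The Long Road    | Wright


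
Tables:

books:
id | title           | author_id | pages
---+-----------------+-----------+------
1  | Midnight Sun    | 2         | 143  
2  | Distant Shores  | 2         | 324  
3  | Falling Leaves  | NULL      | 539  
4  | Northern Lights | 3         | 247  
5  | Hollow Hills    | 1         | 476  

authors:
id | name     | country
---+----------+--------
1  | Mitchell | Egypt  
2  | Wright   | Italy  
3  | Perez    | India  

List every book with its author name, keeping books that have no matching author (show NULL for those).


LEFT JOIN keeps every row from books (the left table); where author_id has no match in authors, the author columns become NULL. Walk through each book:
  - book 1 (Midnight Sun): author_id=2 -> matches Wright
  - book 2 (Distant Shores): author_id=2 -> matches Wright
  - book 3 (Falling Leaves): author_id=NULL, no match -> kept with NULL
  - book 4 (Northern Lights): author_id=3 -> matches Perez
  - book 5 (Hollow Hills): author_id=1 -> matches Mitchell
All 5 rows appear; 1 has NULL author.

SQL:
SELECT a.title, b.name AS author
FROM books a
LEFT JOIN authors b ON a.author_id = b.id

Result:
title           | author  
----------------+---------
Midnight Sun    | Wright  
Distant Shores  | Wright  
Falling Leaves  | NULL    
Northern Lights | Perez   
Hollow Hills    | Mitchell


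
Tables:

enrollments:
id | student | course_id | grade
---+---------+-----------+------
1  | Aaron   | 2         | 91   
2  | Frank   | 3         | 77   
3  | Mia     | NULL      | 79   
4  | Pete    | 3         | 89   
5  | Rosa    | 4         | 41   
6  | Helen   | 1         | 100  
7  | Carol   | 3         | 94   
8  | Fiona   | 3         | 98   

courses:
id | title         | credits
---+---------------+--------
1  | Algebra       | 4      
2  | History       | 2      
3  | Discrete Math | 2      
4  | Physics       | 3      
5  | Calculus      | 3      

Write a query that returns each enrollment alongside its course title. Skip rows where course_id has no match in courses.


INNER JOIN keeps only enrollments rows whose course_id matches an id in courses. Walk through each enrollment:
  - enrollment 1 (Aaron): course_id=2 -> matches History
  - enrollment 2 (Frank): course_id=3 -> matches Discrete Math
  - enrollment 3 (Mia): course_id=NULL, no match -> dropped
  - enrollment 4 (Pete): course_id=3 -> matches Discrete Math
  - enrollment 5 (Rosa): course_id=4 -> matches Physics
  - enrollment 6 (Helen): course_id=1 -> matches Algebra
  - enrollment 7 (Carol): course_id=3 -> matches Discrete Math
  - enrollment 8 (Fiona): course_id=3 -> matches Discrete Math
So 1 of 8 rows is dropped.

SQL:
SELECT a.student, b.title AS course
FROM enrollments a
INNER JOIN courses b ON a.course_id = b.id

Result:
student | course       
--------+--------------
Aaron   | History      
Frank   | Discrete Math
Pete    | Discrete Math
Rosa    | Physics      
Helen   | Algebra      
Carol   | Discrete Math
Fiona   | Discrete Math


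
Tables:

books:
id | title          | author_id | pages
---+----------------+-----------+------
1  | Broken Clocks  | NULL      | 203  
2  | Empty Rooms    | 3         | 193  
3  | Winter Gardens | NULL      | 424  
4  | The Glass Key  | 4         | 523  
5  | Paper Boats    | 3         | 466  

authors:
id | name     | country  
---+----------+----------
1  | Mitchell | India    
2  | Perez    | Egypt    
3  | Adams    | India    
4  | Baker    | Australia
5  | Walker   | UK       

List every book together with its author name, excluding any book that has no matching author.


INNER JOIN keeps only books rows whose author_id matches an id in authors. Walk through each book:
  - book 1 (Broken Clocks): author_id=NULL, no match -> dropped
  - book 2 (Empty Rooms): author_id=3 -> matches Adams
  - book 3 (Winter Gardens): author_id=NULL, no match -> dropped
  - book 4 (The Glass Key): author_id=4 -> matches Baker
  - book 5 (Paper Boats): author_id=3 -> matches Adams
So 2 of 5 rows are dropped.

SQL:
SELECT a.title, b.name AS author
FROM books a
INNER JOIN authors b ON a.author_id = b.id

Result:
title         | author
--------------+-------
Empty Rooms   | Adams 
The Glass Key | Baker 
Paper Boats   | Adams 


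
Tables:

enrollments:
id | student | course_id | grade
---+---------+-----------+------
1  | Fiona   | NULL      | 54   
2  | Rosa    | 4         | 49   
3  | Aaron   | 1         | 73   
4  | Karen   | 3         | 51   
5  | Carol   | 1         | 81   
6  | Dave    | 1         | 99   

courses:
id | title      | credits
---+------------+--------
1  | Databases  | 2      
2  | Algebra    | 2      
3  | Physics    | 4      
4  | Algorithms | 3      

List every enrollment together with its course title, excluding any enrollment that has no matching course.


INNER JOIN keeps only enrollments rows whose course_id matches an id in courses. Walk through each enrollment:
  - enrollment 1 (Fiona): course_id=NULL, no match -> dropped
  - enrollment 2 (Rosa): course_id=4 -> matches Algorithms
  - enrollment 3 (Aaron): course_id=1 -> matches Databases
  - enrollment 4 (Karen): course_id=3 -> matches Physics
  - enrollment 5 (Carol): course_id=1 -> matches Databases
  - enrollment 6 (Dave): course_id=1 -> matches Databases
So 1 of 6 rows is dropped.

SQL:
SELECT a.student, b.title AS course
FROM enrollments a
INNER JOIN courses b ON a.course_id = b.id

Result:
student | course    
--------+-----------
Rosa    | Algorithms
Aaron   | Databases 
Karen   | Physics   
Carol   | Databases 
Dave    | Databases 


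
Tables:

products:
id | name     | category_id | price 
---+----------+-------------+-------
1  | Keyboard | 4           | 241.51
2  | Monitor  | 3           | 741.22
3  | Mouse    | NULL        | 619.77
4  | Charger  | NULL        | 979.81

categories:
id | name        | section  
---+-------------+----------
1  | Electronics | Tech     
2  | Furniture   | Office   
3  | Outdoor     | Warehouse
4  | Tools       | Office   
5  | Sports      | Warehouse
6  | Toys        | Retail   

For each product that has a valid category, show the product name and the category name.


INNER JOIN keeps only products rows whose category_id matches an id in categories. Walk through each product:
  - product 1 (Keyboard): category_id=4 -> matches Tools
  - product 2 (Monitor): category_id=3 -> matches Outdoor
  - product 3 (Mouse): category_id=NULL, no match -> dropped
  - product 4 (Charger): category_id=NULL, no match -> dropped
So 2 of 4 rows are dropped.

SQL:
SELECT a.name, b.name AS category
FROM products a
INNER JOIN categories b ON a.category_id = b.id

Result:
name     | category
---------+---------
Keyboard | Tools   
Monitor  | Outdoor 


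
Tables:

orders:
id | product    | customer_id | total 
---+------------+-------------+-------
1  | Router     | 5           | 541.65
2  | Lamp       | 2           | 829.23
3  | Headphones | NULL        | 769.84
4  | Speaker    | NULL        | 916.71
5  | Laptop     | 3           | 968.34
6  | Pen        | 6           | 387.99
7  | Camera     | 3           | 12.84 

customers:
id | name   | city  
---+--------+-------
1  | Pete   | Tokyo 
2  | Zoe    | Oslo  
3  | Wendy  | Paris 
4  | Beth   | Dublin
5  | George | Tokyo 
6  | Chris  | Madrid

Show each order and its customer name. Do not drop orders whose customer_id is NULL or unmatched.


LEFT JOIN keeps every row from orders (the left table); where customer_id has no match in customers, the customer columns become NULL. Walk through each order:
  - order 1 (Router): customer_id=5 -> matches George
  - order 2 (Lamp): customer_id=2 -> matches Zoe
  - order 3 (Headphones): customer_id=NULL, no match -> kept with NULL
  - order 4 (Speaker): customer_id=NULL, no match -> kept with NULL
  - order 5 (Laptop): customer_id=3 -> matches Wendy
  - order 6 (Pen): customer_id=6 -> matches Chris
  - order 7 (Camera): customer_id=3 -> matches Wendy
All 7 rows appear; 2 have NULL customer.

SQL:
SELECT a.product, b.name AS customer
FROM orders a
LEFT JOIN customers b ON a.customer_id = b.id

Result:
product    | customer
-----------+---------
Router     | George  
Lamp       | Zoe     
Headphones | NULL    
Speaker    | NULL    
Laptop     | Wendy   
Pen        | Chris   
Camera     | Wendy   


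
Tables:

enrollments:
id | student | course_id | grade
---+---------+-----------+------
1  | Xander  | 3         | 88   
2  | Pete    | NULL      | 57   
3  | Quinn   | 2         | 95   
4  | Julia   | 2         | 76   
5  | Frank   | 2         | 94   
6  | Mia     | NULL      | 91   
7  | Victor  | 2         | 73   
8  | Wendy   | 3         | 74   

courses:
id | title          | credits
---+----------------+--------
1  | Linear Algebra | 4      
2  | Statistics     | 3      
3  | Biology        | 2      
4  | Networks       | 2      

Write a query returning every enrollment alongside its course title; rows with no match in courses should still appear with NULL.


LEFT JOIN keeps every row from enrollments (the left table); where course_id has no match in courses, the course columns become NULL. Walk through each enrollment:
  - enrollment 1 (Xander): course_id=3 -> matches Biology
  - enrollment 2 (Pete): course_id=NULL, no match -> kept with NULL
  - enrollment 3 (Quinn): course_id=2 -> matches Statistics
  - enrollment 4 (Julia): course_id=2 -> matches Statistics
  - enrollment 5 (Frank): course_id=2 -> matches Statistics
  - enrollment 6 (Mia): course_id=NULL, no match -> kept with NULL
  - enrollment 7 (Victor): course_id=2 -> matches Statistics
  - enrollment 8 (Wendy): course_id=3 -> matches Biology
All 8 rows appear; 2 have NULL course.

SQL:
SELECT a.student, b.title AS course
FROM enrollments a
LEFT JOIN courses b ON a.course_id = b.id

Result:
student | course    
--------+-----------
Xander  | Biology   
Pete    | NULL      
Quinn   | Statistics
Julia   | Statistics
Frank   | Statistics
Mia     | NULL      
Victor  | Statistics
Wendy   | Biology   


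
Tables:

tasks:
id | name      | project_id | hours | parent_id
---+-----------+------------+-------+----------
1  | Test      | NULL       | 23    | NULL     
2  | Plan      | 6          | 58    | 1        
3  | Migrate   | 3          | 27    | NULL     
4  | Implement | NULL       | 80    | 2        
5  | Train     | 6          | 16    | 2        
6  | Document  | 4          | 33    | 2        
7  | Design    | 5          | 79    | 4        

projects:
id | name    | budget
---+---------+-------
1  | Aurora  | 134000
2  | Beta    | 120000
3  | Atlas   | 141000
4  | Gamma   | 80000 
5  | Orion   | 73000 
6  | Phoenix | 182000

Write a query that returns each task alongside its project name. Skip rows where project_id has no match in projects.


INNER JOIN keeps only tasks rows whose project_id matches an id in projects. Walk through each task:
  - task 1 (Test): project_id=NULL, no match -> dropped
  - task 2 (Plan): project_id=6 -> matches Phoenix
  - task 3 (Migrate): project_id=3 -> matches Atlas
  - task 4 (Implement): project_id=NULL, no match -> dropped
  - task 5 (Train): project_id=6 -> matches Phoenix
  - task 6 (Document): project_id=4 -> matches Gamma
  - task 7 (Design): project_id=5 -> matches Orion
So 2 of 7 rows are dropped.

SQL:
SELECT a.name, b.name AS project
FROM tasks a
INNER JOIN projects b ON a.project_id = b.id

Result:
name     | project
---------+--------
Plan     | Phoenix
Migrate  | Atlas  
Train    | Phoenix
Document | Gamma  
Design   | Orion  


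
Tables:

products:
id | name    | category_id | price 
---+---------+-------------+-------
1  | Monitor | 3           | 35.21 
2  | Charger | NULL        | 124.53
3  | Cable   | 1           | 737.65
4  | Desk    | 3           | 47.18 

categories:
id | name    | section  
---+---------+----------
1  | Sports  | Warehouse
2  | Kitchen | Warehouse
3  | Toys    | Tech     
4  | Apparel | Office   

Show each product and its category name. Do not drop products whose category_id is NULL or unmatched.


LEFT JOIN keeps every row from products (the left table); where category_id has no match in categories, the category columns become NULL. Walk through each product:
  - product 1 (Monitor): category_id=3 -> matches Toys
  - product 2 (Charger): category_id=NULL, no match -> kept with NULL
  - product 3 (Cable): category_id=1 -> matches Sports
  - product 4 (Desk): category_id=3 -> matches Toys
All 4 rows appear; 1 has NULL category.

SQL:
SELECT a.name, b.name AS category
FROM products a
LEFT JOIN categories b ON a.category_id = b.id

Result:
name    | category
--------+---------
Monitor | Toys    
Charger | NULL    
Cable   | Sports  
Desk    | Toys    


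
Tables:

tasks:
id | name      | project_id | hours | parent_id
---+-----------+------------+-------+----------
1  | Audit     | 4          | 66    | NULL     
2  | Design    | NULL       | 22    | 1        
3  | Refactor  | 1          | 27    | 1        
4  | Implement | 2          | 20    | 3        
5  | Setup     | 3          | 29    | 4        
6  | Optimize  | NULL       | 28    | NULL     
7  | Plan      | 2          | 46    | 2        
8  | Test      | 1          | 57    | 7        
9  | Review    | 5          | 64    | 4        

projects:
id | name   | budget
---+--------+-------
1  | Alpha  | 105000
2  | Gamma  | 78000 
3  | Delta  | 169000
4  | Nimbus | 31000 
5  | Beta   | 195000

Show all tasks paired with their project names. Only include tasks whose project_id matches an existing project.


INNER JOIN keeps only tasks rows whose project_id matches an id in projects. Walk through each task:
  - task 1 (Audit): project_id=4 -> matches Nimbus
  - task 2 (Design): project_id=NULL, no match -> dropped
  - task 3 (Refactor): project_id=1 -> matches Alpha
  - task 4 (Implement): project_id=2 -> matches Gamma
  - task 5 (Setup): project_id=3 -> matches Delta
  - task 6 (Optimize): project_id=NULL, no match -> dropped
  - task 7 (Plan): project_id=2 -> matches Gamma
  - task 8 (Test): project_id=1 -> matches Alpha
  - task 9 (Review): project_id=5 -> matches Beta
So 2 of 9 rows are dropped.

SQL:
SELECT a.name, b.name AS project
FROM tasks a
INNER JOIN projects b ON a.project_id = b.id

Result:
name      | project
----------+--------
Audit     | Nimbus 
Refactor  | Alpha  
Implement | Gamma  
Setup     | Delta  
Plan      | Gamma  
Test      | Alpha  
Review    | Beta   


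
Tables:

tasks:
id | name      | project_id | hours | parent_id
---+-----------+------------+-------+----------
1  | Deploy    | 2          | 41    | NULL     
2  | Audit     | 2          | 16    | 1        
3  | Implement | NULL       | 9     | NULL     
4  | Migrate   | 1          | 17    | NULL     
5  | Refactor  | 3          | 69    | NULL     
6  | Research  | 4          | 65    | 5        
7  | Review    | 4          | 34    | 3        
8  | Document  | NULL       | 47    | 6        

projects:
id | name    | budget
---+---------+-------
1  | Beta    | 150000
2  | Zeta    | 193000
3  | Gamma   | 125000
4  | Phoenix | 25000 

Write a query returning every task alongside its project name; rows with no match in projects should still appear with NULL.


LEFT JOIN keeps every row from tasks (the left table); where project_id has no match in projects, the project columns become NULL. Walk through each task:
  - task 1 (Deploy): project_id=2 -> matches Zeta
  - task 2 (Audit): project_id=2 -> matches Zeta
  - task 3 (Implement): project_id=NULL, no match -> kept with NULL
  - task 4 (Migrate): project_id=1 -> matches Beta
  - task 5 (Refactor): project_id=3 -> matches Gamma
  - task 6 (Research): project_id=4 -> matches Phoenix
  - task 7 (Review): project_id=4 -> matches Phoenix
  - task 8 (Document): project_id=NULL, no match -> kept with NULL
All 8 rows appear; 2 have NULL project.

SQL:
SELECT a.name, b.name AS project
FROM tasks a
LEFT JOIN projects b ON a.project_id = b.id

Result:
name      | project
----------+--------
Deploy    | Zeta   
Audit     | Zeta   
Implement | NULL   
Migrate   | Beta   
Refactor  | Gamma  
Research  | Phoenix
Review    | Phoenix
Document  | NULL   


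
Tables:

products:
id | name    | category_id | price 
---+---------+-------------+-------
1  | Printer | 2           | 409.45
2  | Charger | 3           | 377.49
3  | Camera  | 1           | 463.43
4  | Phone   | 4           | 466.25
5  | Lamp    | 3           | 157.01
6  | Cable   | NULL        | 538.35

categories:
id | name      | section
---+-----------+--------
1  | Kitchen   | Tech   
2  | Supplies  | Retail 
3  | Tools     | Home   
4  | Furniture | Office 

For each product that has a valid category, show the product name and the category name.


INNER JOIN keeps only products rows whose category_id matches an id in categories. Walk through each product:
  - product 1 (Printer): category_id=2 -> matches Supplies
  - product 2 (Charger): category_id=3 -> matches Tools
  - product 3 (Camera): category_id=1 -> matches Kitchen
  - product 4 (Phone): category_id=4 -> matches Furniture
  - product 5 (Lamp): category_id=3 -> matches Tools
  - product 6 (Cable): category_id=NULL, no match -> dropped
So 1 of 6 rows is dropped.

SQL:
SELECT a.name, b.name AS category
FROM products a
INNER JOIN categories b ON a.category_id = b.id

Result:
name    | category 
--------+----------
Printer | Supplies 
Charger | Tools    
Camera  | Kitchen  
Phone   | Furniture
Lamp    | Tools    


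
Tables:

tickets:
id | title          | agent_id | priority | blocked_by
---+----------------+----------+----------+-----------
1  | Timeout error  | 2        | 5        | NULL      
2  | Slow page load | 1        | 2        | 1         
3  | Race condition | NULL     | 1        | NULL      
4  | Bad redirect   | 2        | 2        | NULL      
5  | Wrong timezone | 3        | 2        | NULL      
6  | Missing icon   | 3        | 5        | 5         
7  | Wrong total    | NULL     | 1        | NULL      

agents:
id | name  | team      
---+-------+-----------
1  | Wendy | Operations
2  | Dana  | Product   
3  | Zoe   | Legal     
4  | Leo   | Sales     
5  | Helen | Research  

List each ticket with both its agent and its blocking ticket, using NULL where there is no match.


Two LEFT JOINs from the same base table tickets: one to agents via agent_id, one to tickets itself via blocked_by. Both are LEFT so every ticket is preserved.
Match against agents:
  - ticket 1 (Timeout error): agent_id=2 -> matches Dana
  - ticket 2 (Slow page load): agent_id=1 -> matches Wendy
  - ticket 3 (Race condition): agent_id=NULL, no match -> kept with NULL
  - ticket 4 (Bad redirect): agent_id=2 -> matches Dana
  - ticket 5 (Wrong timezone): agent_id=3 -> matches Zoe
  - ticket 6 (Missing icon): agent_id=3 -> matches Zoe
  - ticket 7 (Wrong total): agent_id=NULL, no match -> kept with NULL
Match against tickets (self):
  - ticket 1 (Timeout error): blocked_by=NULL -> NULL
  - ticket 2 (Slow page load): blocked_by=1 -> Timeout error
  - ticket 3 (Race condition): blocked_by=NULL -> NULL
  - ticket 4 (Bad redirect): blocked_by=NULL -> NULL
  - ticket 5 (Wrong timezone): blocked_by=NULL -> NULL
  - ticket 6 (Missing icon): blocked_by=5 -> Wrong timezone
  - ticket 7 (Wrong total): blocked_by=NULL -> NULL

SQL:
SELECT a.title, b.name AS agent, c.title AS blocked_by
FROM tickets a
LEFT JOIN agents b ON a.agent_id = b.id
LEFT JOIN tickets c ON a.blocked_by = c.id

Result:
title          | agent | blocked_by    
---------------+-------+---------------
Timeout error  | Dana  | NULL          
Slow page load | Wendy | Timeout error 
Race condition | NULL  | NULL          
Bad redirect   | Dana  | NULL          
Wrong timezone | Zoe   | NULL          
Missing icon   | Zoe   | Wrong timezone
Wrong total    | NULL  | NULL          


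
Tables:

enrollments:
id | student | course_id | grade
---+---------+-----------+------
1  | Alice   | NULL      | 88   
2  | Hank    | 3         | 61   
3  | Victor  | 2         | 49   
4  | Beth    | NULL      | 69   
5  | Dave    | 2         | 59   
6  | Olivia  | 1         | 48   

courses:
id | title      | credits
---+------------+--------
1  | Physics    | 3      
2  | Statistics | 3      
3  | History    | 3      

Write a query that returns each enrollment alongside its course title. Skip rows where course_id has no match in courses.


INNER JOIN keeps only enrollments rows whose course_id matches an id in courses. Walk through each enrollment:
  - enrollment 1 (Alice): course_id=NULL, no match -> dropped
  - enrollment 2 (Hank): course_id=3 -> matches History
  - enrollment 3 (Victor): course_id=2 -> matches Statistics
  - enrollment 4 (Beth): course_id=NULL, no match -> dropped
  - enrollment 5 (Dave): course_id=2 -> matches Statistics
  - enrollment 6 (Olivia): course_id=1 -> matches Physics
So 2 of 6 rows are dropped.

SQL:
SELECT a.student, b.title AS course
FROM enrollments a
INNER JOIN courses b ON a.course_id = b.id

Result:
student | course    
--------+-----------
Hank    | History   
Victor  | Statistics
Dave    | Statistics
Olivia  | Physics   


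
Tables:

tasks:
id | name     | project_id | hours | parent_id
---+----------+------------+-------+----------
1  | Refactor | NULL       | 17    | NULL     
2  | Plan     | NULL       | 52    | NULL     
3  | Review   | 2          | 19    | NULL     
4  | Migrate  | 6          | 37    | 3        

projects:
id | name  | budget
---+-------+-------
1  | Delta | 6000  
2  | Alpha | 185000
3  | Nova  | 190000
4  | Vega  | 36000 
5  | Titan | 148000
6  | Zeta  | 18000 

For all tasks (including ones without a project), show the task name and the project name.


LEFT JOIN keeps every row from tasks (the left table); where project_id has no match in projects, the project columns become NULL. Walk through each task:
  - task 1 (Refactor): project_id=NULL, no match -> kept with NULL
  - task 2 (Plan): project_id=NULL, no match -> kept with NULL
  - task 3 (Review): project_id=2 -> matches Alpha
  - task 4 (Migrate): project_id=6 -> matches Zeta
All 4 rows appear; 2 have NULL project.

SQL:
SELECT a.name, b.name AS project
FROM tasks a
LEFT JOIN projects b ON a.project_id = b.id

Result:
name     | project
---------+--------
Refactor | NULL   
Plan     | NULL   
Review   | Alpha  
Migrate  | Zeta   


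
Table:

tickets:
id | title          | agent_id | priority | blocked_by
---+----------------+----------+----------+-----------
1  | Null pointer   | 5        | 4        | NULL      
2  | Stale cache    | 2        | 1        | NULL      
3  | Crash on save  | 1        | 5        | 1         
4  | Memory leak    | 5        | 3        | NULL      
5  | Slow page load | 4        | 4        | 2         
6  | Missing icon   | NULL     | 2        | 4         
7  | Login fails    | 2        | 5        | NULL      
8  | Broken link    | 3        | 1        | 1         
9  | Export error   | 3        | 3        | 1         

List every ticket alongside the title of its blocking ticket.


This is a self-join: tickets is joined to a second copy of itself, matching each row's blocked_by to another row's id. Use LEFT JOIN so rows with blocked_by=NULL are kept.
  - ticket 1 (Null pointer): blocked_by=NULL -> NULL
  - ticket 2 (Stale cache): blocked_by=NULL -> NULL
  - ticket 3 (Crash on save): blocked_by=1 -> Null pointer
  - ticket 4 (Memory leak): blocked_by=NULL -> NULL
  - ticket 5 (Slow page load): blocked_by=2 -> Stale cache
  - ticket 6 (Missing icon): blocked_by=4 -> Memory leak
  - ticket 7 (Login fails): blocked_by=NULL -> NULL
  - ticket 8 (Broken link): blocked_by=1 -> Null pointer
  - ticket 9 (Export error): blocked_by=1 -> Null pointer

SQL:
SELECT a.title AS item, b.title AS blocked_by
FROM tickets a
LEFT JOIN tickets b ON a.blocked_by = b.id

Result:
item           | blocked_by  
---------------+-------------
Null pointer   | NULL        
Stale cache    | NULL        
Crash on save  | Null pointer
Memory leak    | NULL        
Slow page load | Stale cache 
Missing icon   | Memory leak 
Login fails    | NULL        
Broken link    | Null pointer
Export error   | Null pointer


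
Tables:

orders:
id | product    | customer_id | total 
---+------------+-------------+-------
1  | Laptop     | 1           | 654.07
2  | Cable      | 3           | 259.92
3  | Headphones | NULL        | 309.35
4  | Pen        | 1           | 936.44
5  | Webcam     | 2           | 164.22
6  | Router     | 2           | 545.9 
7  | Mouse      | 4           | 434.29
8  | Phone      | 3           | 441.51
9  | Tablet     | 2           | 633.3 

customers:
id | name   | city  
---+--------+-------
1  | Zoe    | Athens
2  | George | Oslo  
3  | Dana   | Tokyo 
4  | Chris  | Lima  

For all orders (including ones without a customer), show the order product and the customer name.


LEFT JOIN keeps every row from orders (the left table); where customer_id has no match in customers, the customer columns become NULL. Walk through each order:
  - order 1 (Laptop): customer_id=1 -> matches Zoe
  - order 2 (Cable): customer_id=3 -> matches Dana
  - order 3 (Headphones): customer_id=NULL, no match -> kept with NULL
  - order 4 (Pen): customer_id=1 -> matches Zoe
  - order 5 (Webcam): customer_id=2 -> matches George
  - order 6 (Router): customer_id=2 -> matches George
  - order 7 (Mouse): customer_id=4 -> matches Chris
  - order 8 (Phone): customer_id=3 -> matches Dana
  - order 9 (Tablet): customer_id=2 -> matches George
All 9 rows appear; 1 has NULL customer.

SQL:
SELECT a.product, b.name AS customer
FROM orders a
LEFT JOIN customers b ON a.customer_id = b.id

Result:
product    | customer
-----------+---------
Laptop     | Zoe     
Cable      | Dana    
Headphones | NULL    
Pen        | Zoe     
Webcam     | George  
Router     | George  
Mouse      | Chris   
Phone      | Dana    
Tablet     | George  


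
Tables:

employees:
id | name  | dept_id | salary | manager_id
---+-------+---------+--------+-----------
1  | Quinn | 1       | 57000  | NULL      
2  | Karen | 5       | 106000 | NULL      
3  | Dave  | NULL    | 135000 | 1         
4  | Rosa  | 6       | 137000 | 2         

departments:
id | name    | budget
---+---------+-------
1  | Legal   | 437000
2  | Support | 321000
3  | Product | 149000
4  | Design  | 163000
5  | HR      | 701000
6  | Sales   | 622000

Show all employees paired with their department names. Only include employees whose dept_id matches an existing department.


INNER JOIN keeps only employees rows whose dept_id matches an id in departments. Walk through each employee:
  - employee 1 (Quinn): dept_id=1 -> matches Legal
  - employee 2 (Karen): dept_id=5 -> matches HR
  - employee 3 (Dave): dept_id=NULL, no match -> dropped
  - employee 4 (Rosa): dept_id=6 -> matches Sales
So 1 of 4 rows is dropped.

SQL:
SELECT a.name, b.name AS department
FROM employees a
INNER JOIN departments b ON a.dept_id = b.id

Result:
name  | department
------+-----------
Quinn | Legal     
Karen | HR        
Rosa  | Sales     


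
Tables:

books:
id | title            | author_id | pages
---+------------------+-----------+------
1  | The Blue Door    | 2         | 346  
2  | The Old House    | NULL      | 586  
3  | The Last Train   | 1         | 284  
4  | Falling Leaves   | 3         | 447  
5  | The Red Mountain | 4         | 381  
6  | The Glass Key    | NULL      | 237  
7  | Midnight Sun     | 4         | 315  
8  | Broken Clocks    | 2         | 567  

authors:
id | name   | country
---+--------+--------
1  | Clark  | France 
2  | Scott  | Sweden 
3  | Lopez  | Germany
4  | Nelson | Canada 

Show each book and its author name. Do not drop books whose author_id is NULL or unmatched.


LEFT JOIN keeps every row from books (the left table); where author_id has no match in authors, the author columns become NULL. Walk through each book:
  - book 1 (The Blue Door): author_id=2 -> matches Scott
  - book 2 (The Old House): author_id=NULL, no match -> kept with NULL
  - book 3 (The Last Train): author_id=1 -> matches Clark
  - book 4 (Falling Leaves): author_id=3 -> matches Lopez
  - book 5 (The Red Mountain): author_id=4 -> matches Nelson
  - book 6 (The Glass Key): author_id=NULL, no match -> kept with NULL
  - book 7 (Midnight Sun): author_id=4 -> matches Nelson
  - book 8 (Broken Clocks): author_id=2 -> matches Scott
All 8 rows appear; 2 have NULL author.

SQL:
SELECT a.title, b.name AS author
FROM books a
LEFT JOIN authors b ON a.author_id = b.id

Result:
title            | author
-----------------+-------
The Blue Door    | Scott 
The Old House    | NULL  
The Last Train   | Clark 
Falling Leaves   | Lopez 
The Red Mountain | Nelson
The Glass Key    | NULL  
Midnight Sun     | Nelson
Broken Clocks    | Scott 
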